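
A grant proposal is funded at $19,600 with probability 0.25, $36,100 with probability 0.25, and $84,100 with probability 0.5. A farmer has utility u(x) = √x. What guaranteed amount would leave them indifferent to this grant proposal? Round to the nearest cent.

E[u] = 0.25·√19600 + 0.25·√36100 + 0.5·√84100 = 0.25·140 + 0.25·190 + 0.5·290 = 227.5
CE = (227.5)² = 51756.25

$51,756.25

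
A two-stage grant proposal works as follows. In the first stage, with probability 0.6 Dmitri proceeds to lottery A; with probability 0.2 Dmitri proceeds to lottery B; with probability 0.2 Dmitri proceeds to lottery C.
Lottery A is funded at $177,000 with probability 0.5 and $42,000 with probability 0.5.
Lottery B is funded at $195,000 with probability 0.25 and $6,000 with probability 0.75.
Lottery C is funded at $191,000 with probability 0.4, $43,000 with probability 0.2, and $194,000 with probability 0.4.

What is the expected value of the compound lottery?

EV(A) = 0.5 × 177000 + 0.5 × 42000 = 88500 + 21000 = 109500
EV(B) = 0.25 × 195000 + 0.75 × 6000 = 48750 + 4500 = 53250
EV(C) = 0.4 × 191000 + 0.2 × 43000 + 0.4 × 194000 = 76400 + 8600 + 77600 = 162600
Overall = 0.6 × 109500 + 0.2 × 53250 + 0.2 × 162600 = 65700 + 10650 + 32520 = 108870

$108,870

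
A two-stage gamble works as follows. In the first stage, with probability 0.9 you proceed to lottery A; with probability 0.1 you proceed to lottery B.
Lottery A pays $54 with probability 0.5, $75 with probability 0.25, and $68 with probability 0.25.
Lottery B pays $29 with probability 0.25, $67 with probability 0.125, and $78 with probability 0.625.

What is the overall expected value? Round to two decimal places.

$62.91

EV(A) = 0.5 × 54 + 0.25 × 75 + 0.25 × 68 = 27 + 18.75 + 17 = 62.75
EV(B) = 0.25 × 29 + 0.125 × 67 + 0.625 × 78 = 7.25 + 8.375 + 48.75 = 64.375
Overall = 0.9 × 62.75 + 0.1 × 64.375 = 56.475 + 6.4375 = 62.9125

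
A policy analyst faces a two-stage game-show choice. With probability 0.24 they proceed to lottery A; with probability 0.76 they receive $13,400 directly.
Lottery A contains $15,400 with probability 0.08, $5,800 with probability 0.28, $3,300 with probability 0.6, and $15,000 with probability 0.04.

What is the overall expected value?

EV(A) = 0.08 × 15400 + 0.28 × 5800 + 0.6 × 3300 + 0.04 × 15000 = 1232 + 1624 + 1980 + 600 = 5436
Branch B: 13400 (certain)
Overall = 0.24 × 5436 + 0.76 × 13400 = 1304.64 + 10184 = 11488.64

$11,488.64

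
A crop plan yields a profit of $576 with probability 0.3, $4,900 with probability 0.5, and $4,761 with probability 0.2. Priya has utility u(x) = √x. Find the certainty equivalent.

E[u] = 0.3·√576 + 0.5·√4900 + 0.2·√4761 = 0.3·24 + 0.5·70 + 0.2·69 = 56
CE = (56)² = 3136

$3,136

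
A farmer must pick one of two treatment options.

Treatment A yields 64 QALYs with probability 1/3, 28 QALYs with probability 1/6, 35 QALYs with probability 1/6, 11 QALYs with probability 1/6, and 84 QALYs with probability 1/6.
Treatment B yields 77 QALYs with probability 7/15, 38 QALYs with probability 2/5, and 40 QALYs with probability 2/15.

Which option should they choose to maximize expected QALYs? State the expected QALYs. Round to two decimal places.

Treatment A = 1/3 × 64 + 1/6 × 28 + 1/6 × 35 + 1/6 × 11 + 1/6 × 84 = 21.3333 + 4.6667 + 5.8333 + 1.8333 + 14 = 47.6667
Treatment B = 7/15 × 77 + 2/5 × 38 + 2/15 × 40 = 35.9333 + 15.2 + 5.3333 = 56.4667

Treatment B (56.47 QALYs)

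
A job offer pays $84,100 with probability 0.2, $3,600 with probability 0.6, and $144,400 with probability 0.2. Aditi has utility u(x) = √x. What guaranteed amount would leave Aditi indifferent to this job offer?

$28,900

E[u] = 0.2·√84100 + 0.6·√3600 + 0.2·√144400 = 0.2·290 + 0.6·60 + 0.2·380 = 170
CE = (170)² = 28900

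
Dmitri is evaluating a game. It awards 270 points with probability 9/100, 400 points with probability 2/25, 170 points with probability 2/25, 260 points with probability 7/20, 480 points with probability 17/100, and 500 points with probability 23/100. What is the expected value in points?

357.5 points

EV = 9/100 × 270 + 2/25 × 400 + 2/25 × 170 + 7/20 × 260 + 17/100 × 480 + 23/100 × 500 = 24.3 + 32 + 13.6 + 91 + 81.6 + 115 = 357.5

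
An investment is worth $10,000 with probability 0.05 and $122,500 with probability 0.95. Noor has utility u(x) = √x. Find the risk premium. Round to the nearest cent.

E[u] = 0.05·√10000 + 0.95·√122500 = 0.05·100 + 0.95·350 = 337.5
CE = (337.5)² = 113906.25
Risk premium = EV − CE = 116875 − 113906.25 = 2968.75

$2,968.75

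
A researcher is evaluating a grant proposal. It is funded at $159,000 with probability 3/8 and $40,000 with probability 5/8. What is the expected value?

EV = 3/8 × 159000 + 5/8 × 40000 = 59625 + 25000 = 84625

$84,625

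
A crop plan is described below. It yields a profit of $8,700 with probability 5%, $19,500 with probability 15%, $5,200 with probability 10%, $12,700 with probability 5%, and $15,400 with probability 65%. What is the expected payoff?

EV = 0.05 × 8700 + 0.15 × 19500 + 0.1 × 5200 + 0.05 × 12700 + 0.65 × 15400 = 435 + 2925 + 520 + 635 + 10010 = 14525

$14,525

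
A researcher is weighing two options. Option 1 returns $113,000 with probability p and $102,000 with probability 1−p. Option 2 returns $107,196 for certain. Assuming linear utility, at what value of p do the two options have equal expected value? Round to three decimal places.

p = 0.472

p·113000 + (1−p)·102000 = 107196
11000p + 102000 = 107196
p = (107196 − 102000) / 11000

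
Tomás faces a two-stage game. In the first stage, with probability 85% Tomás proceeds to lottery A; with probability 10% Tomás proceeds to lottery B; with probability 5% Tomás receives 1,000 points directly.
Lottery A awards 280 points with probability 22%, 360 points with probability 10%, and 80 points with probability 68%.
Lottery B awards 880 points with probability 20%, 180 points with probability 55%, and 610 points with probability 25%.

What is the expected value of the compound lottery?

EV(A) = 0.22 × 280 + 0.1 × 360 + 0.68 × 80 = 61.6 + 36 + 54.4 = 152
EV(B) = 0.2 × 880 + 0.55 × 180 + 0.25 × 610 = 176 + 99 + 152.5 = 427.5
Branch C: 1000 (certain)
Overall = 0.85 × 152 + 0.1 × 427.5 + 0.05 × 1000 = 129.2 + 42.75 + 50 = 221.95

221.95 points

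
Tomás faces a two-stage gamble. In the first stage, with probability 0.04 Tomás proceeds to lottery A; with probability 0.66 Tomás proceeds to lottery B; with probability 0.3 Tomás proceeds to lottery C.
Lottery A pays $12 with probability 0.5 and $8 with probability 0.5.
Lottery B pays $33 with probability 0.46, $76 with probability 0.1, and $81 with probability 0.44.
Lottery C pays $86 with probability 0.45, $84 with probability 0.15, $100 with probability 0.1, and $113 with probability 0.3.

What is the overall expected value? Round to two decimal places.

$67.52

EV(A) = 0.5 × 12 + 0.5 × 8 = 6 + 4 = 10
EV(B) = 0.46 × 33 + 0.1 × 76 + 0.44 × 81 = 15.18 + 7.6 + 35.64 = 58.42
EV(C) = 0.45 × 86 + 0.15 × 84 + 0.1 × 100 + 0.3 × 113 = 38.7 + 12.6 + 10 + 33.9 = 95.2
Overall = 0.04 × 10 + 0.66 × 58.42 + 0.3 × 95.2 = 0.4 + 38.5572 + 28.56 = 67.5172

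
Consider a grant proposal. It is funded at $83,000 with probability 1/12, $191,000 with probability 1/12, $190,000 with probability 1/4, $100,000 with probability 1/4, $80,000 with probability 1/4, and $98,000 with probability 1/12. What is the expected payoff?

$123,500

EV = 1/12 × 83000 + 1/12 × 191000 + 1/4 × 190000 + 1/4 × 100000 + 1/4 × 80000 + 1/12 × 98000 = 6916.6667 + 15916.6667 + 47500 + 25000 + 20000 + 8166.6667 = 123500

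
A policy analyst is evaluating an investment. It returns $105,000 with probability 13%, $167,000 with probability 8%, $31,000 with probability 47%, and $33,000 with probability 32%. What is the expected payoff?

EV = 0.13 × 105000 + 0.08 × 167000 + 0.47 × 31000 + 0.32 × 33000 = 13650 + 13360 + 14570 + 10560 = 52140

$52,140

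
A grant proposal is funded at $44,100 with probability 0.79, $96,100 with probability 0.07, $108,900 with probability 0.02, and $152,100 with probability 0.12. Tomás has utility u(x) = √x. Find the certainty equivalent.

$58,081

E[u] = 0.79·√44100 + 0.07·√96100 + 0.02·√108900 + 0.12·√152100 = 0.79·210 + 0.07·310 + 0.02·330 + 0.12·390 = 241
CE = (241)² = 58081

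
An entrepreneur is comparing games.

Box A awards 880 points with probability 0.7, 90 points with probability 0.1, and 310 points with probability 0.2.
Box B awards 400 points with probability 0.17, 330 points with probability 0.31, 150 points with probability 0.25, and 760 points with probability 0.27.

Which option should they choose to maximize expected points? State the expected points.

Box A (687 points)

Box A = 0.7 × 880 + 0.1 × 90 + 0.2 × 310 = 616 + 9 + 62 = 687
Box B = 0.17 × 400 + 0.31 × 330 + 0.25 × 150 + 0.27 × 760 = 68 + 102.3 + 37.5 + 205.2 = 413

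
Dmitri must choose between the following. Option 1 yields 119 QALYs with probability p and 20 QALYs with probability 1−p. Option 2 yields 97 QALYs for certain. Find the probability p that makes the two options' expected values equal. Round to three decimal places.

p·119 + (1−p)·20 = 97
99p + 20 = 97
p = (97 − 20) / 99

p = 0.778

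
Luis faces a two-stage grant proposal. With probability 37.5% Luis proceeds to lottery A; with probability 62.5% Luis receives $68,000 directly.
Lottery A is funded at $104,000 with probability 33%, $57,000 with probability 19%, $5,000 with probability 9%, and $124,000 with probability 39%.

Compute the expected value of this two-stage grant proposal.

EV(A) = 0.33 × 104000 + 0.19 × 57000 + 0.09 × 5000 + 0.39 × 124000 = 34320 + 10830 + 450 + 48360 = 93960
Branch B: 68000 (certain)
Overall = 0.375 × 93960 + 0.625 × 68000 = 35235 + 42500 = 77735

$77,735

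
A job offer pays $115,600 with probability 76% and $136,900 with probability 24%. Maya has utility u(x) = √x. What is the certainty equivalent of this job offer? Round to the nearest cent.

E[u] = 0.76·√115600 + 0.24·√136900 = 0.76·340 + 0.24·370 = 347.2
CE = (347.2)² = 120547.84

$120,547.84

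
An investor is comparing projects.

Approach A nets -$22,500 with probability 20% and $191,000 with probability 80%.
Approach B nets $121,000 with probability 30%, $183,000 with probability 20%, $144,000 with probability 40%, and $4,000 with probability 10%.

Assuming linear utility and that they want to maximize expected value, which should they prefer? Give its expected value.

Approach A = 0.2 × (-22500) + 0.8 × 191000 = -4500 + 152800 = 148300
Approach B = 0.3 × 121000 + 0.2 × 183000 + 0.4 × 144000 + 0.1 × 4000 = 36300 + 36600 + 57600 + 400 = 130900

Approach A ($148,300)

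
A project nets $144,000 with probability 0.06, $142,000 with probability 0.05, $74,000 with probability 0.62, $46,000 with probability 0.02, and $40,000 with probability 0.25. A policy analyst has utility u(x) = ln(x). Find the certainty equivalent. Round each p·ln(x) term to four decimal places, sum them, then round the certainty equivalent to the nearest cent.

E[u] = 0.06·ln(144000) + 0.05·ln(142000) + 0.62·ln(74000) + 0.02·ln(46000) + 0.25·ln(40000) = 0.7127 + 0.5932 + 6.9513 + 0.2147 + 2.6492 = 11.1211
CE = e^11.1211 ≈ 67582.21

$67,582.21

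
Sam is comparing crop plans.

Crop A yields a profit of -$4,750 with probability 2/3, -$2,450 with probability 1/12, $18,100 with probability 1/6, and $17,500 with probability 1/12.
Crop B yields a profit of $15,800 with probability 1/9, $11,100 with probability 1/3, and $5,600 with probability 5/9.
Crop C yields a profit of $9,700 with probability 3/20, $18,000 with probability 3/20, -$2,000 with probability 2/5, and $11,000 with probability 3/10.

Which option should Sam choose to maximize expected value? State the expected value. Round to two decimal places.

Crop A = 2/3 × (-4750) + 1/12 × (-2450) + 1/6 × 18100 + 1/12 × 17500 = -3166.6667 − 204.1667 + 3016.6667 + 1458.3333 = 1104.1667
Crop B = 1/9 × 15800 + 1/3 × 11100 + 5/9 × 5600 = 1755.5556 + 3700 + 3111.1111 = 8566.6667
Crop C = 3/20 × 9700 + 3/20 × 18000 + 2/5 × (-2000) + 3/10 × 11000 = 1455 + 2700 − 800 + 3300 = 6655

Crop B ($8,566.67)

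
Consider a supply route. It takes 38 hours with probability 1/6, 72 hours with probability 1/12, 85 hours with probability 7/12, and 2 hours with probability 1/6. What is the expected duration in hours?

62.25 hours

EV = 1/6 × 38 + 1/12 × 72 + 7/12 × 85 + 1/6 × 2 = 6.3333 + 6 + 49.5833 + 0.3333 = 62.25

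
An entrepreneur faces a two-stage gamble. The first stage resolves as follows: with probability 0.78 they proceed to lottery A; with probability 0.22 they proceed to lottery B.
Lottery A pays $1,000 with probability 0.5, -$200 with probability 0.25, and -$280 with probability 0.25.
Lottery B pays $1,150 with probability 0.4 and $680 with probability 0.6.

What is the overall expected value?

EV(A) = 0.5 × 1000 + 0.25 × (-200) + 0.25 × (-280) = 500 − 50 − 70 = 380
EV(B) = 0.4 × 1150 + 0.6 × 680 = 460 + 408 = 868
Overall = 0.78 × 380 + 0.22 × 868 = 296.4 + 190.96 = 487.36

$487.36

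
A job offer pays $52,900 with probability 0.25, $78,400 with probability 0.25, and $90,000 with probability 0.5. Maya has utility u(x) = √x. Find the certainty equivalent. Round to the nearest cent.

E[u] = 0.25·√52900 + 0.25·√78400 + 0.5·√90000 = 0.25·230 + 0.25·280 + 0.5·300 = 277.5
CE = (277.5)² = 77006.25

$77,006.25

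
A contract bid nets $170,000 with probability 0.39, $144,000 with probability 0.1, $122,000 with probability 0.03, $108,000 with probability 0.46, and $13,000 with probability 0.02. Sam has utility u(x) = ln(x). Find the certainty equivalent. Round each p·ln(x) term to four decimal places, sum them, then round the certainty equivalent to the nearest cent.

$127,643.95

E[u] = 0.39·ln(170000) + 0.1·ln(144000) + 0.03·ln(122000) + 0.46·ln(108000) + 0.02·ln(13000) = 4.6970 + 1.1878 + 0.3514 + 5.3313 + 0.1895 = 11.7570
CE = e^11.7570 ≈ 127643.95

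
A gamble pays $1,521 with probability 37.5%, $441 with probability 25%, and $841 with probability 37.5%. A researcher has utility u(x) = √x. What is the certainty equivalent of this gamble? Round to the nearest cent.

$945.56

E[u] = 0.375·√1521 + 0.25·√441 + 0.375·√841 = 0.375·39 + 0.25·21 + 0.375·29 = 30.75
CE = (30.75)² = 945.5625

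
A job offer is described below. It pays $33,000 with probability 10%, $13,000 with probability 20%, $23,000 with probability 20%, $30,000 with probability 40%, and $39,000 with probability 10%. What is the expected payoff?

EV = 0.1 × 33000 + 0.2 × 13000 + 0.2 × 23000 + 0.4 × 30000 + 0.1 × 39000 = 3300 + 2600 + 4600 + 12000 + 3900 = 26400

$26,400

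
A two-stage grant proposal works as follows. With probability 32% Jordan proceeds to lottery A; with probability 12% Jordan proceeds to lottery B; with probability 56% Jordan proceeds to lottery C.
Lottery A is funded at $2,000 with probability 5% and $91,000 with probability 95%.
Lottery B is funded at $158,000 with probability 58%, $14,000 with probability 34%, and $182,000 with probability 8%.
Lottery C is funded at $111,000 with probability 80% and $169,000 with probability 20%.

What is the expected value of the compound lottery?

EV(A) = 0.05 × 2000 + 0.95 × 91000 = 100 + 86450 = 86550
EV(B) = 0.58 × 158000 + 0.34 × 14000 + 0.08 × 182000 = 91640 + 4760 + 14560 = 110960
EV(C) = 0.8 × 111000 + 0.2 × 169000 = 88800 + 33800 = 122600
Overall = 0.32 × 86550 + 0.12 × 110960 + 0.56 × 122600 = 27696 + 13315.2 + 68656 = 109667.2

$109,667.20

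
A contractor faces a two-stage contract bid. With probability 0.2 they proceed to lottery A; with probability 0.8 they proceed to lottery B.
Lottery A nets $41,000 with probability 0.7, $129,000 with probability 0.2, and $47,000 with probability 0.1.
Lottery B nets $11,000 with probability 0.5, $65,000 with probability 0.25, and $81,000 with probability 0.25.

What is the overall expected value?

EV(A) = 0.7 × 41000 + 0.2 × 129000 + 0.1 × 47000 = 28700 + 25800 + 4700 = 59200
EV(B) = 0.5 × 11000 + 0.25 × 65000 + 0.25 × 81000 = 5500 + 16250 + 20250 = 42000
Overall = 0.2 × 59200 + 0.8 × 42000 = 11840 + 33600 = 45440

$45,440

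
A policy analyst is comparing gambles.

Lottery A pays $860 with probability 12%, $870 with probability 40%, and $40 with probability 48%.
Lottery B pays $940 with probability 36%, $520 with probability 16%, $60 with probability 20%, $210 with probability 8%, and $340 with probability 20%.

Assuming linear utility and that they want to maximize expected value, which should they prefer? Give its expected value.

Lottery A = 0.12 × 860 + 0.4 × 870 + 0.48 × 40 = 103.2 + 348 + 19.2 = 470.4
Lottery B = 0.36 × 940 + 0.16 × 520 + 0.2 × 60 + 0.08 × 210 + 0.2 × 340 = 338.4 + 83.2 + 12 + 16.8 + 68 = 518.4

Lottery B ($518.40)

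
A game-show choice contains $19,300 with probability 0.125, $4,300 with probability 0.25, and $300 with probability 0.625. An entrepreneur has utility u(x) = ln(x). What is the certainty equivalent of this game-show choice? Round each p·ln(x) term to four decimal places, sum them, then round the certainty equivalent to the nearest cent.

E[u] = 0.125·ln(19300) + 0.25·ln(4300) + 0.625·ln(300) = 1.2335 + 2.0916 + 3.5649 = 6.8900
CE = e^6.8900 ≈ 982.40

$982.40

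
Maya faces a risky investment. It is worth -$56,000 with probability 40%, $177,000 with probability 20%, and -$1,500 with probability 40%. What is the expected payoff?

$12,400

EV = 0.4 × (-56000) + 0.2 × 177000 + 0.4 × (-1500) = -22400 + 35400 − 600 = 12400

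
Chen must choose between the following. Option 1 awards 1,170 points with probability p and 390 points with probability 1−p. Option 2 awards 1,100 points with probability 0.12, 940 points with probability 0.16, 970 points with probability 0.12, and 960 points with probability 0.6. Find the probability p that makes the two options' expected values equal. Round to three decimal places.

EV(Option 2) = 0.12 × 1100 + 0.16 × 940 + 0.12 × 970 + 0.6 × 960 = 132 + 150.4 + 116.4 + 576 = 974.8
p·1170 + (1−p)·390 = 974.8
780p + 390 = 974.8
p = (974.8 − 390) / 780

p = 0.750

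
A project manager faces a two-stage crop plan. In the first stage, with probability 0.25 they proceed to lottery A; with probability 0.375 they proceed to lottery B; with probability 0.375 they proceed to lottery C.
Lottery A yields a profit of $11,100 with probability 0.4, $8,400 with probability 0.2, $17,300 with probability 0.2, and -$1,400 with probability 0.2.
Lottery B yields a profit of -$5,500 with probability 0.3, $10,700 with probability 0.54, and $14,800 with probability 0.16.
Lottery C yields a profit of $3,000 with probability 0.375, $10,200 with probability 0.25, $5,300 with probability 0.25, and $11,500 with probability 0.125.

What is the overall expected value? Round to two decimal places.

EV(A) = 0.4 × 11100 + 0.2 × 8400 + 0.2 × 17300 + 0.2 × (-1400) = 4440 + 1680 + 3460 − 280 = 9300
EV(B) = 0.3 × (-5500) + 0.54 × 10700 + 0.16 × 14800 = -1650 + 5778 + 2368 = 6496
EV(C) = 0.375 × 3000 + 0.25 × 10200 + 0.25 × 5300 + 0.125 × 11500 = 1125 + 2550 + 1325 + 1437.5 = 6437.5
Overall = 0.25 × 9300 + 0.375 × 6496 + 0.375 × 6437.5 = 2325 + 2436 + 2414.0625 = 7175.0625

$7,175.06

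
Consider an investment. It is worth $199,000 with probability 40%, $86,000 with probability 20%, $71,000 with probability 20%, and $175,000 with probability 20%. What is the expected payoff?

EV = 0.4 × 199000 + 0.2 × 86000 + 0.2 × 71000 + 0.2 × 175000 = 79600 + 17200 + 14200 + 35000 = 146000

$146,000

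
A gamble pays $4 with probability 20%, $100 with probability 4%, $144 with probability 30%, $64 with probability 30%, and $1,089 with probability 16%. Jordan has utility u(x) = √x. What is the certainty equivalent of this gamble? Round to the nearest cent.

E[u] = 0.2·√4 + 0.04·√100 + 0.3·√144 + 0.3·√64 + 0.16·√1089 = 0.2·2 + 0.04·10 + 0.3·12 + 0.3·8 + 0.16·33 = 12.08
CE = (12.08)² = 145.9264

$145.93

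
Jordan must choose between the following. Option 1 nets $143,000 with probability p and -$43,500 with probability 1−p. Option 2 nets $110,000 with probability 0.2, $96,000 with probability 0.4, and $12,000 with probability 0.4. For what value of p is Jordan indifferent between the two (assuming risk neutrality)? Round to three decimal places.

p = 0.583

EV(Option 2) = 0.2 × 110000 + 0.4 × 96000 + 0.4 × 12000 = 22000 + 38400 + 4800 = 65200
p·143000 + (1−p)·(-43500) = 65200
186500p − 43500 = 65200
p = (65200 + 43500) / 186500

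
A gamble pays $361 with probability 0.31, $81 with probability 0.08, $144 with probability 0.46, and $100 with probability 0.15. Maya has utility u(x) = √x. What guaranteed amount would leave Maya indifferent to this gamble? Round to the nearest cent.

E[u] = 0.31·√361 + 0.08·√81 + 0.46·√144 + 0.15·√100 = 0.31·19 + 0.08·9 + 0.46·12 + 0.15·10 = 13.63
CE = (13.63)² = 185.7769

$185.78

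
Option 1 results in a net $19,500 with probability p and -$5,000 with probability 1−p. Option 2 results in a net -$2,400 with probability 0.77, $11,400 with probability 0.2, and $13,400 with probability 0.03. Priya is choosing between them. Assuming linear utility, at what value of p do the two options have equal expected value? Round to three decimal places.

p = 0.238

EV(Option 2) = 0.77 × (-2400) + 0.2 × 11400 + 0.03 × 13400 = -1848 + 2280 + 402 = 834
p·19500 + (1−p)·(-5000) = 834
24500p − 5000 = 834
p = (834 + 5000) / 24500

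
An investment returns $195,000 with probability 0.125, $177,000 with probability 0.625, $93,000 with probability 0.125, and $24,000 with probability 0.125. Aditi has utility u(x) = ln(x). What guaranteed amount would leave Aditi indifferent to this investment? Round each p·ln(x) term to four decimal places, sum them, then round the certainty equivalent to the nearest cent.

$128,759.29

E[u] = 0.125·ln(195000) + 0.625·ln(177000) + 0.125·ln(93000) + 0.125·ln(24000) = 1.5226 + 7.5524 + 1.4300 + 1.2607 = 11.7657
CE = e^11.7657 ≈ 128759.29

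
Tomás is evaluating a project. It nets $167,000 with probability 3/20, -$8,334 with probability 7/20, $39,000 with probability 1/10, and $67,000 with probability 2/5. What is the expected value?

EV = 3/20 × 167000 + 7/20 × (-8334) + 1/10 × 39000 + 2/5 × 67000 = 25050 − 2916.9 + 3900 + 26800 = 52833.1

$52,833.10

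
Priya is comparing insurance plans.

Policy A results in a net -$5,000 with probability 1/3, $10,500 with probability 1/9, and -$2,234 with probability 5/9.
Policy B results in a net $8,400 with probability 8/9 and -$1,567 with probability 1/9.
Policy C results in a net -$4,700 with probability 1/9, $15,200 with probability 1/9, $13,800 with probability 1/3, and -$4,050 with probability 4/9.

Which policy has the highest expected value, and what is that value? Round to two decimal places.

Policy A = 1/3 × (-5000) + 1/9 × 10500 + 5/9 × (-2234) = -1666.6667 + 1166.6667 − 1241.1111 = -1741.1111
Policy B = 8/9 × 8400 + 1/9 × (-1567) = 7466.6667 − 174.1111 = 7292.5556
Policy C = 1/9 × (-4700) + 1/9 × 15200 + 1/3 × 13800 + 4/9 × (-4050) = -522.2222 + 1688.8889 + 4600 − 1800 = 3966.6667

Policy B ($7,292.56)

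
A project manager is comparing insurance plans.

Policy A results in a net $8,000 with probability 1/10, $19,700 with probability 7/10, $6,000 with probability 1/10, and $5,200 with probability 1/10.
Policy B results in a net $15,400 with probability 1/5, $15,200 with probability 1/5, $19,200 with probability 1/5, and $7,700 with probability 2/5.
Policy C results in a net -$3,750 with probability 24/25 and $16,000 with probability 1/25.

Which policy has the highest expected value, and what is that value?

Policy A ($15,710)

Policy A = 1/10 × 8000 + 7/10 × 19700 + 1/10 × 6000 + 1/10 × 5200 = 800 + 13790 + 600 + 520 = 15710
Policy B = 1/5 × 15400 + 1/5 × 15200 + 1/5 × 19200 + 2/5 × 7700 = 3080 + 3040 + 3840 + 3080 = 13040
Policy C = 24/25 × (-3750) + 1/25 × 16000 = -3600 + 640 = -2960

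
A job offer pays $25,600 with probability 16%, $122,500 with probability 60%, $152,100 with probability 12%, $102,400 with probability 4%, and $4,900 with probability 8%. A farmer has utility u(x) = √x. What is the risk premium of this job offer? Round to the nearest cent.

E[u] = 0.16·√25600 + 0.6·√122500 + 0.12·√152100 + 0.04·√102400 + 0.08·√4900 = 0.16·160 + 0.6·350 + 0.12·390 + 0.04·320 + 0.08·70 = 300.8
CE = (300.8)² = 90480.64
Risk premium = EV − CE = 100336 − 90480.64 = 9855.36

$9,855.36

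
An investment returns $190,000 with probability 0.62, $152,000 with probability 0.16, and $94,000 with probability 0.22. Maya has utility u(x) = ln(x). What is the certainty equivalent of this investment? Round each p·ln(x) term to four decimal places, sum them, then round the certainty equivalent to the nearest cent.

$157,046.94

E[u] = 0.62·ln(190000) + 0.16·ln(152000) + 0.22·ln(94000) = 7.5360 + 1.9091 + 2.5192 = 11.9643
CE = e^11.9643 ≈ 157046.94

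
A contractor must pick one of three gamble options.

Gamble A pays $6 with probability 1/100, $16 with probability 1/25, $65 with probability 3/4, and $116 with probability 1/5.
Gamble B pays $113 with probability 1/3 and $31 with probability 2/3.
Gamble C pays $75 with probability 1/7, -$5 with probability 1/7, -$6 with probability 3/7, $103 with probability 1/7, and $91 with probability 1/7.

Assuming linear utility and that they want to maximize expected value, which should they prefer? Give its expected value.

Gamble A ($72.65)

Gamble A = 1/100 × 6 + 1/25 × 16 + 3/4 × 65 + 1/5 × 116 = 0.06 + 0.64 + 48.75 + 23.2 = 72.65
Gamble B = 1/3 × 113 + 2/3 × 31 = 37.6667 + 20.6667 = 58.3333
Gamble C = 1/7 × 75 + 1/7 × (-5) + 3/7 × (-6) + 1/7 × 103 + 1/7 × 91 = 10.7143 − 0.7143 − 2.5714 + 14.7143 + 13 = 35.1429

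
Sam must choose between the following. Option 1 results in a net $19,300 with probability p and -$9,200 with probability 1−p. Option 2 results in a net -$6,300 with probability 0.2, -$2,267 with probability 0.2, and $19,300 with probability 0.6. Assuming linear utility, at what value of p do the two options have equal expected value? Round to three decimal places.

p = 0.669

EV(Option 2) = 0.2 × (-6300) + 0.2 × (-2267) + 0.6 × 19300 = -1260 − 453.4 + 11580 = 9866.6
p·19300 + (1−p)·(-9200) = 9866.6
28500p − 9200 = 9866.6
p = (9866.6 + 9200) / 28500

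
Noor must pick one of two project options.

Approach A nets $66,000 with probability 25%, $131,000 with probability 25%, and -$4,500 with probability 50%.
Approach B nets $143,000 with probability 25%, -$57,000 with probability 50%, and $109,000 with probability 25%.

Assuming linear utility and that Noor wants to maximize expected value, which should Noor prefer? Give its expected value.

Approach A = 0.25 × 66000 + 0.25 × 131000 + 0.5 × (-4500) = 16500 + 32750 − 2250 = 47000
Approach B = 0.25 × 143000 + 0.5 × (-57000) + 0.25 × 109000 = 35750 − 28500 + 27250 = 34500

Approach A ($47,000)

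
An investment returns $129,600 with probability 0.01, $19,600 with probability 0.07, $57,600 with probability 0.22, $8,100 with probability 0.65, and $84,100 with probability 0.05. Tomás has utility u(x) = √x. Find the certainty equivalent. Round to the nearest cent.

E[u] = 0.01·√129600 + 0.07·√19600 + 0.22·√57600 + 0.65·√8100 + 0.05·√84100 = 0.01·360 + 0.07·140 + 0.22·240 + 0.65·90 + 0.05·290 = 139.2
CE = (139.2)² = 19376.64

$19,376.64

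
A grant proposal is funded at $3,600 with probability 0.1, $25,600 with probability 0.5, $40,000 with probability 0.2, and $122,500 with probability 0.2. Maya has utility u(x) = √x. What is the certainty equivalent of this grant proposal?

$38,416

E[u] = 0.1·√3600 + 0.5·√25600 + 0.2·√40000 + 0.2·√122500 = 0.1·60 + 0.5·160 + 0.2·200 + 0.2·350 = 196
CE = (196)² = 38416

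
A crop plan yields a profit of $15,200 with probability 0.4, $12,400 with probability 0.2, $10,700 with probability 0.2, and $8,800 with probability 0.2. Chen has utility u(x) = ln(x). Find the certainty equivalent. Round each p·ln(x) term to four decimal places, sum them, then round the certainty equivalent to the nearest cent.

$12,195.23

E[u] = 0.4·ln(15200) + 0.2·ln(12400) + 0.2·ln(10700) + 0.2·ln(8800) = 3.8516 + 1.8851 + 1.8556 + 1.8165 = 9.4088
CE = e^9.4088 ≈ 12195.23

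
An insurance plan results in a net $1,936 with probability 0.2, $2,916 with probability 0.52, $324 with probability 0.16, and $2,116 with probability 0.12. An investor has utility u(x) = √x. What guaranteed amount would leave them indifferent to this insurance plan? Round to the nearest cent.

E[u] = 0.2·√1936 + 0.52·√2916 + 0.16·√324 + 0.12·√2116 = 0.2·44 + 0.52·54 + 0.16·18 + 0.12·46 = 45.28
CE = (45.28)² = 2050.2784

$2,050.28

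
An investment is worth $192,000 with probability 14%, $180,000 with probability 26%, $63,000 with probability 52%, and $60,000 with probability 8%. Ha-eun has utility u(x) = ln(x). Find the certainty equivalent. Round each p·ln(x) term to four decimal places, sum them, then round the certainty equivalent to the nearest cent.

E[u] = 0.14·ln(192000) + 0.26·ln(180000) + 0.52·ln(63000) + 0.08·ln(60000) = 1.7031 + 3.1462 + 5.7465 + 0.8802 = 11.4760
CE = e^11.4760 ≈ 96374.80

$96,374.80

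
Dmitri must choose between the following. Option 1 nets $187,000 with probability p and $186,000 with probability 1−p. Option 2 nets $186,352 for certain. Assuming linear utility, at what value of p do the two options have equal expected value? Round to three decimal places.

p = 0.352

p·187000 + (1−p)·186000 = 186352
1000p + 186000 = 186352
p = (186352 − 186000) / 1000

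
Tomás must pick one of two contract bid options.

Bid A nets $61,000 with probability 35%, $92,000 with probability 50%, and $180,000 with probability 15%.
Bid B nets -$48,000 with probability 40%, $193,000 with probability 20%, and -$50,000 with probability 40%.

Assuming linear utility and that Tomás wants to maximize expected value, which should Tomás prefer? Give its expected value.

Bid A ($94,350)

Bid A = 0.35 × 61000 + 0.5 × 92000 + 0.15 × 180000 = 21350 + 46000 + 27000 = 94350
Bid B = 0.4 × (-48000) + 0.2 × 193000 + 0.4 × (-50000) = -19200 + 38600 − 20000 = -600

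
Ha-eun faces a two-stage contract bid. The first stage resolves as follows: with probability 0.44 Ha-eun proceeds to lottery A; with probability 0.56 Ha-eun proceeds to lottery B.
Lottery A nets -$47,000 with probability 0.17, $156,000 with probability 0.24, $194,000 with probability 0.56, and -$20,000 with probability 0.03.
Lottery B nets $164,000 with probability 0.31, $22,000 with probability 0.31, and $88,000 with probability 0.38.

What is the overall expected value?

EV(A) = 0.17 × (-47000) + 0.24 × 156000 + 0.56 × 194000 + 0.03 × (-20000) = -7990 + 37440 + 108640 − 600 = 137490
EV(B) = 0.31 × 164000 + 0.31 × 22000 + 0.38 × 88000 = 50840 + 6820 + 33440 = 91100
Overall = 0.44 × 137490 + 0.56 × 91100 = 60495.6 + 51016 = 111511.6

$111,511.60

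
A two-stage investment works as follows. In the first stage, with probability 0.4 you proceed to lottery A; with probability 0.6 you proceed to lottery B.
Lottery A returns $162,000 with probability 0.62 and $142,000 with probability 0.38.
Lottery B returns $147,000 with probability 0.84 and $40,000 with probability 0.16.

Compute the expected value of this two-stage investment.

EV(A) = 0.62 × 162000 + 0.38 × 142000 = 100440 + 53960 = 154400
EV(B) = 0.84 × 147000 + 0.16 × 40000 = 123480 + 6400 = 129880
Overall = 0.4 × 154400 + 0.6 × 129880 = 61760 + 77928 = 139688

$139,688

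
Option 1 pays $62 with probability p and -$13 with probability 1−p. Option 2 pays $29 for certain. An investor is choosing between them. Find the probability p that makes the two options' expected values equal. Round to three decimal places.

p·62 + (1−p)·(-13) = 29
75p − 13 = 29
p = (29 + 13) / 75

p = 0.560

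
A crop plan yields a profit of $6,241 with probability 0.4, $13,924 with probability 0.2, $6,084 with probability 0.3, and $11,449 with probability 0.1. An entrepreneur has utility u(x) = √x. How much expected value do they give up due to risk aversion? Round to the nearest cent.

$276.81

E[u] = 0.4·√6241 + 0.2·√13924 + 0.3·√6084 + 0.1·√11449 = 0.4·79 + 0.2·118 + 0.3·78 + 0.1·107 = 89.3
CE = (89.3)² = 7974.49
Risk premium = EV − CE = 8251.3 − 7974.49 = 276.81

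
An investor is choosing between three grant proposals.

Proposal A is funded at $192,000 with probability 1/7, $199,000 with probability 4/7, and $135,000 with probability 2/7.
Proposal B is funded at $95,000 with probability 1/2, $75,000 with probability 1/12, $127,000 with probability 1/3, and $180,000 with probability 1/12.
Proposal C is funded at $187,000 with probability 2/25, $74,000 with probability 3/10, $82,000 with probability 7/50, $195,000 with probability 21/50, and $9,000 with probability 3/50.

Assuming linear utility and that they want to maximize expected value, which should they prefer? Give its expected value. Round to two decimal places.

Proposal A ($179,714.29)

Proposal A = 1/7 × 192000 + 4/7 × 199000 + 2/7 × 135000 = 27428.5714 + 113714.2857 + 38571.4286 = 179714.2857
Proposal B = 1/2 × 95000 + 1/12 × 75000 + 1/3 × 127000 + 1/12 × 180000 = 47500 + 6250 + 42333.3333 + 15000 = 111083.3333
Proposal C = 2/25 × 187000 + 3/10 × 74000 + 7/50 × 82000 + 21/50 × 195000 + 3/50 × 9000 = 14960 + 22200 + 11480 + 81900 + 540 = 131080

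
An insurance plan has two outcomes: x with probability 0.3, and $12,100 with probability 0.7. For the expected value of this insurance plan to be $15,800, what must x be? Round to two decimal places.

x = $24,433.33

0.3·x + 0.7·12100 = 15800
0.3·x = 15800 − 8470 = 7330
x = 7330 / 0.3 = 24433.3333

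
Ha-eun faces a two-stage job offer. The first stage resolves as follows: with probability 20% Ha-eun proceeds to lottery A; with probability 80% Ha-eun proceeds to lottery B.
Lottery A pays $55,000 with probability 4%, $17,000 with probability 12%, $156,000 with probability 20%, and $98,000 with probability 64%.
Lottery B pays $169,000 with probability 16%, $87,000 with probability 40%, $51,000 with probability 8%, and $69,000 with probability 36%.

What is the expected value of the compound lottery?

$92,240

EV(A) = 0.04 × 55000 + 0.12 × 17000 + 0.2 × 156000 + 0.64 × 98000 = 2200 + 2040 + 31200 + 62720 = 98160
EV(B) = 0.16 × 169000 + 0.4 × 87000 + 0.08 × 51000 + 0.36 × 69000 = 27040 + 34800 + 4080 + 24840 = 90760
Overall = 0.2 × 98160 + 0.8 × 90760 = 19632 + 72608 = 92240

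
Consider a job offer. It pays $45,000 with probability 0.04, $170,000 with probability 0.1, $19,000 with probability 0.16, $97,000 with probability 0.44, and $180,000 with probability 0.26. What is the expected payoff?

EV = 0.04 × 45000 + 0.1 × 170000 + 0.16 × 19000 + 0.44 × 97000 + 0.26 × 180000 = 1800 + 17000 + 3040 + 42680 + 46800 = 111320

$111,320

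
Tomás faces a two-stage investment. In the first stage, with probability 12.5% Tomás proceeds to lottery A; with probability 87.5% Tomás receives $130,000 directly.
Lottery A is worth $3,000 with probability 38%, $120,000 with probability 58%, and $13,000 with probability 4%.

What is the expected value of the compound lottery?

$122,657.50

EV(A) = 0.38 × 3000 + 0.58 × 120000 + 0.04 × 13000 = 1140 + 69600 + 520 = 71260
Branch B: 130000 (certain)
Overall = 0.125 × 71260 + 0.875 × 130000 = 8907.5 + 113750 = 122657.5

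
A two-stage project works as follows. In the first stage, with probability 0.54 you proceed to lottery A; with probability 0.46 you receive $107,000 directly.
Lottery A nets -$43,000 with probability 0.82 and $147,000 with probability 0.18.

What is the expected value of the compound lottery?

EV(A) = 0.82 × (-43000) + 0.18 × 147000 = -35260 + 26460 = -8800
Branch B: 107000 (certain)
Overall = 0.54 × (-8800) + 0.46 × 107000 = -4752 + 49220 = 44468

$44,468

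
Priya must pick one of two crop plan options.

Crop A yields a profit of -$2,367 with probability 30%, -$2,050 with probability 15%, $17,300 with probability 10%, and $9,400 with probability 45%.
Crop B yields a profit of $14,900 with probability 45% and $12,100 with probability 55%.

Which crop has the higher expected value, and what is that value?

Crop B ($13,360)

Crop A = 0.3 × (-2367) + 0.15 × (-2050) + 0.1 × 17300 + 0.45 × 9400 = -710.1 − 307.5 + 1730 + 4230 = 4942.4
Crop B = 0.45 × 14900 + 0.55 × 12100 = 6705 + 6655 = 13360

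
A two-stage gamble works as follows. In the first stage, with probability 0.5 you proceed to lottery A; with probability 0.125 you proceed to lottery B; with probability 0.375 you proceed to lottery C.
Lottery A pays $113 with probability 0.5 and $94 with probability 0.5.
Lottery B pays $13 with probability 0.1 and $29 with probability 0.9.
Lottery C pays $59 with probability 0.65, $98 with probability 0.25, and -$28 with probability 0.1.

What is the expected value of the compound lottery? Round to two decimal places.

$77.69

EV(A) = 0.5 × 113 + 0.5 × 94 = 56.5 + 47 = 103.5
EV(B) = 0.1 × 13 + 0.9 × 29 = 1.3 + 26.1 = 27.4
EV(C) = 0.65 × 59 + 0.25 × 98 + 0.1 × (-28) = 38.35 + 24.5 − 2.8 = 60.05
Overall = 0.5 × 103.5 + 0.125 × 27.4 + 0.375 × 60.05 = 51.75 + 3.425 + 22.51875 = 77.69375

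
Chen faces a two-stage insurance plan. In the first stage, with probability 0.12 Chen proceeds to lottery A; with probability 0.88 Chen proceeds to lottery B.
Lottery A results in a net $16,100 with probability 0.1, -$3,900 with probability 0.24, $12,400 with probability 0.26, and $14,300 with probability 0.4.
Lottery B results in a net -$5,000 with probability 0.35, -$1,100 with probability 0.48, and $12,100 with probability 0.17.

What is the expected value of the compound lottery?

EV(A) = 0.1 × 16100 + 0.24 × (-3900) + 0.26 × 12400 + 0.4 × 14300 = 1610 − 936 + 3224 + 5720 = 9618
EV(B) = 0.35 × (-5000) + 0.48 × (-1100) + 0.17 × 12100 = -1750 − 528 + 2057 = -221
Overall = 0.12 × 9618 + 0.88 × (-221) = 1154.16 − 194.48 = 959.68

$959.68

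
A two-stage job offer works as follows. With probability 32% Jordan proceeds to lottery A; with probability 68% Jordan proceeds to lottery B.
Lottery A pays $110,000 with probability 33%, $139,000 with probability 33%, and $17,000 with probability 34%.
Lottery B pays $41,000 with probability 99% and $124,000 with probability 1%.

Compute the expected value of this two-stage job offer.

EV(A) = 0.33 × 110000 + 0.33 × 139000 + 0.34 × 17000 = 36300 + 45870 + 5780 = 87950
EV(B) = 0.99 × 41000 + 0.01 × 124000 = 40590 + 1240 = 41830
Overall = 0.32 × 87950 + 0.68 × 41830 = 28144 + 28444.4 = 56588.4

$56,588.40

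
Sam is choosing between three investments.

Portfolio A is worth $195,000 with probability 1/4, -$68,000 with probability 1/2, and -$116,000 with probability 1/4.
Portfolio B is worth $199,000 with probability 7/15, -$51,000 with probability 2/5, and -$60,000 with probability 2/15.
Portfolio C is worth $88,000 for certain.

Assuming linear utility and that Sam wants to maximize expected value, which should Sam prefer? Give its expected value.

Portfolio A = 1/4 × 195000 + 1/2 × (-68000) + 1/4 × (-116000) = 48750 − 34000 − 29000 = -14250
Portfolio B = 7/15 × 199000 + 2/5 × (-51000) + 2/15 × (-60000) = 92866.6667 − 20400 − 8000 = 64466.6667
Portfolio C: 88000 (certain)

Portfolio C ($88,000)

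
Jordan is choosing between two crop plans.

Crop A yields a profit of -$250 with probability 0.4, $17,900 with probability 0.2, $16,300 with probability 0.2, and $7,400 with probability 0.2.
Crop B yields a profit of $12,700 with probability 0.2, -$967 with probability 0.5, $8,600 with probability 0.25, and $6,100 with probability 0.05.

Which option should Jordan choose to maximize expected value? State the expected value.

Crop A = 0.4 × (-250) + 0.2 × 17900 + 0.2 × 16300 + 0.2 × 7400 = -100 + 3580 + 3260 + 1480 = 8220
Crop B = 0.2 × 12700 + 0.5 × (-967) + 0.25 × 8600 + 0.05 × 6100 = 2540 − 483.5 + 2150 + 305 = 4511.5

Crop A ($8,220)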